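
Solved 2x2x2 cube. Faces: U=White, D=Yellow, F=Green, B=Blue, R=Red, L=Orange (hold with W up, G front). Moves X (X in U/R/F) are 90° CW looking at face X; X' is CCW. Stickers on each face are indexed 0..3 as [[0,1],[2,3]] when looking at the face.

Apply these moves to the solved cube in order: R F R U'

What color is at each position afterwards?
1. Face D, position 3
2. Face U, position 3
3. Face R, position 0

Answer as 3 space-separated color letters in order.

After move 1 (R): R=RRRR U=WGWG F=GYGY D=YBYB B=WBWB
After move 2 (F): F=GGYY U=WGOO R=WRGR D=RRYB L=OYOB
After move 3 (R): R=GWRR U=WGOY F=GRYB D=RWYW B=OBGB
After move 4 (U'): U=GYWO F=OYYB R=GRRR B=GWGB L=OBOB
Query 1: D[3] = W
Query 2: U[3] = O
Query 3: R[0] = G

Answer: W O G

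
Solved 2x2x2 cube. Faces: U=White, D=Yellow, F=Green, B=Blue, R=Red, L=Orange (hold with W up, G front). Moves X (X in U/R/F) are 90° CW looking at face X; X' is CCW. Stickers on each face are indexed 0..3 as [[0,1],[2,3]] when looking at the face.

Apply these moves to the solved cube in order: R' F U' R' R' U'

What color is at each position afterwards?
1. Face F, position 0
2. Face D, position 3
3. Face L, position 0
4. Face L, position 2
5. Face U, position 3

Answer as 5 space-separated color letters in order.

Answer: Y O W O W

Derivation:
After move 1 (R'): R=RRRR U=WBWB F=GWGW D=YGYG B=YBYB
After move 2 (F): F=GGWW U=WBOO R=WRBR D=RRYG L=OYOG
After move 3 (U'): U=BOWO F=OYWW R=GGBR B=WRYB L=YBOG
After move 4 (R'): R=GRGB U=BYWW F=OOWO D=RYYW B=GRRB
After move 5 (R'): R=RBGG U=BRWG F=OYWW D=ROYO B=WRYB
After move 6 (U'): U=RGBW F=YBWW R=OYGG B=RBYB L=WROG
Query 1: F[0] = Y
Query 2: D[3] = O
Query 3: L[0] = W
Query 4: L[2] = O
Query 5: U[3] = W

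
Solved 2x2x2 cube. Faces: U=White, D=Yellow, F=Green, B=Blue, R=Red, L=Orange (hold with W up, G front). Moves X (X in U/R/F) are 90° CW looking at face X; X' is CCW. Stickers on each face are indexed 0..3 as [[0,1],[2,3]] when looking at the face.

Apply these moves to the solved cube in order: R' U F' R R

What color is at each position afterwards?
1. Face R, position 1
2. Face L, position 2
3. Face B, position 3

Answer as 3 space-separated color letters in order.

After move 1 (R'): R=RRRR U=WBWB F=GWGW D=YGYG B=YBYB
After move 2 (U): U=WWBB F=RRGW R=YBRR B=OOYB L=GWOO
After move 3 (F'): F=RWRG U=WWYR R=GBYR D=WOYG L=GBOB
After move 4 (R): R=YGRB U=WWYG F=RORG D=WYYO B=ROWB
After move 5 (R): R=RYBG U=WOYG F=RYRO D=WWYR B=GOWB
Query 1: R[1] = Y
Query 2: L[2] = O
Query 3: B[3] = B

Answer: Y O B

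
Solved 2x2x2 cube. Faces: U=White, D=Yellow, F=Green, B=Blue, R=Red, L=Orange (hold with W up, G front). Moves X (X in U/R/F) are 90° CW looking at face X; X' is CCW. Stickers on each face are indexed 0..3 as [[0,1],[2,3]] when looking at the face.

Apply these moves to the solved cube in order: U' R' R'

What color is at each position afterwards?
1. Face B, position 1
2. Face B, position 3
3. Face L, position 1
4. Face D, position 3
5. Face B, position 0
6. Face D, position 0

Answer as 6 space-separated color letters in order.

Answer: R B B W G Y

Derivation:
After move 1 (U'): U=WWWW F=OOGG R=GGRR B=RRBB L=BBOO
After move 2 (R'): R=GRGR U=WBWR F=OWGW D=YOYG B=YRYB
After move 3 (R'): R=RRGG U=WYWY F=OBGR D=YWYW B=GROB
Query 1: B[1] = R
Query 2: B[3] = B
Query 3: L[1] = B
Query 4: D[3] = W
Query 5: B[0] = G
Query 6: D[0] = Y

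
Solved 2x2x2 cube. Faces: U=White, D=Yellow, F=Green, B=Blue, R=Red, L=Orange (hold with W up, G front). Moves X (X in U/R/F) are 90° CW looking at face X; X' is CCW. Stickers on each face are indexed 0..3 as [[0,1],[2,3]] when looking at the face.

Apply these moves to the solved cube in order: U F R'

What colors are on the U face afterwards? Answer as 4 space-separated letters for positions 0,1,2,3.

After move 1 (U): U=WWWW F=RRGG R=BBRR B=OOBB L=GGOO
After move 2 (F): F=GRGR U=WWOG R=WBWR D=RBYY L=GYOY
After move 3 (R'): R=BRWW U=WBOO F=GWGG D=RRYR B=YOBB
Query: U face = WBOO

Answer: W B O O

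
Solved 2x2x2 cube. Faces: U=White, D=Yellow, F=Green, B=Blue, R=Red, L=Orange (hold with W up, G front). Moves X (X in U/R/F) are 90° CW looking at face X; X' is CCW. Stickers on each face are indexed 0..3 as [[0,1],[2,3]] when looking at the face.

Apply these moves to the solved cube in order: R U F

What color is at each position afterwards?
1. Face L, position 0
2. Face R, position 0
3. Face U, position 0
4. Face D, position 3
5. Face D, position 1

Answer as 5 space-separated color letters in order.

Answer: G G W B W

Derivation:
After move 1 (R): R=RRRR U=WGWG F=GYGY D=YBYB B=WBWB
After move 2 (U): U=WWGG F=RRGY R=WBRR B=OOWB L=GYOO
After move 3 (F): F=GRYR U=WWOY R=GBGR D=RWYB L=GYOB
Query 1: L[0] = G
Query 2: R[0] = G
Query 3: U[0] = W
Query 4: D[3] = B
Query 5: D[1] = W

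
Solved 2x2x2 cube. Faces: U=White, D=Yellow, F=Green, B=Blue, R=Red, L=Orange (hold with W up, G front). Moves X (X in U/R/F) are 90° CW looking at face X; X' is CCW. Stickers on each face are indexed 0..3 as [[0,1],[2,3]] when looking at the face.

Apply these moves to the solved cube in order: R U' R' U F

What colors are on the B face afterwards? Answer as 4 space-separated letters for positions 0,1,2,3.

Answer: W B B B

Derivation:
After move 1 (R): R=RRRR U=WGWG F=GYGY D=YBYB B=WBWB
After move 2 (U'): U=GGWW F=OOGY R=GYRR B=RRWB L=WBOO
After move 3 (R'): R=YRGR U=GWWR F=OGGW D=YOYY B=BRBB
After move 4 (U): U=WGRW F=YRGW R=BRGR B=WBBB L=OGOO
After move 5 (F): F=GYWR U=WGOG R=RRWR D=GBYY L=OYOO
Query: B face = WBBB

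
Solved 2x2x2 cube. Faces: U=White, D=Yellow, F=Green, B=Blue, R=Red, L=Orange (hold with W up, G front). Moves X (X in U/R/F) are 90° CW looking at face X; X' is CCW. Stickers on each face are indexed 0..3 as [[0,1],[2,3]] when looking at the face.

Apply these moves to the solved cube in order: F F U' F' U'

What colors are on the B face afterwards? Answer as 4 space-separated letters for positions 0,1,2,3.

Answer: W G B B

Derivation:
After move 1 (F): F=GGGG U=WWOO R=WRWR D=RRYY L=OYOY
After move 2 (F): F=GGGG U=WWYY R=OROR D=WWYY L=OROR
After move 3 (U'): U=WYWY F=ORGG R=GGOR B=ORBB L=BBOR
After move 4 (F'): F=RGOG U=WYGO R=WGWR D=BRYY L=BYOW
After move 5 (U'): U=YOWG F=BYOG R=RGWR B=WGBB L=OROW
Query: B face = WGBB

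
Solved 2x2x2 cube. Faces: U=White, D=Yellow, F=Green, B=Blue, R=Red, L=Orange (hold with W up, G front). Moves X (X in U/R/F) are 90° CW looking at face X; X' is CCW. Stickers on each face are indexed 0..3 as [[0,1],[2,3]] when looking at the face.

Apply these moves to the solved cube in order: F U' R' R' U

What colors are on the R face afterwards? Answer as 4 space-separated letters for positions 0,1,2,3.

Answer: G R G G

Derivation:
After move 1 (F): F=GGGG U=WWOO R=WRWR D=RRYY L=OYOY
After move 2 (U'): U=WOWO F=OYGG R=GGWR B=WRBB L=BBOY
After move 3 (R'): R=GRGW U=WBWW F=OOGO D=RYYG B=YRRB
After move 4 (R'): R=RWGG U=WRWY F=OBGW D=ROYO B=GRYB
After move 5 (U): U=WWYR F=RWGW R=GRGG B=BBYB L=OBOY
Query: R face = GRGG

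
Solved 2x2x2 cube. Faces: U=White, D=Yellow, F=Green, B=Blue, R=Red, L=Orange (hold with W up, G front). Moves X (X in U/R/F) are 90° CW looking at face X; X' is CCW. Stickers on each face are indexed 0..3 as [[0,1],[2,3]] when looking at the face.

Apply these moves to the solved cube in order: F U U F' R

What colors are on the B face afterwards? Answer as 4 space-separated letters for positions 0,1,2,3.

Answer: W G O B

Derivation:
After move 1 (F): F=GGGG U=WWOO R=WRWR D=RRYY L=OYOY
After move 2 (U): U=OWOW F=WRGG R=BBWR B=OYBB L=GGOY
After move 3 (U): U=OOWW F=BBGG R=OYWR B=GGBB L=WROY
After move 4 (F'): F=BGBG U=OOOW R=RYRR D=RYYY L=WWOW
After move 5 (R): R=RRRY U=OGOG F=BYBY D=RBYG B=WGOB
Query: B face = WGOB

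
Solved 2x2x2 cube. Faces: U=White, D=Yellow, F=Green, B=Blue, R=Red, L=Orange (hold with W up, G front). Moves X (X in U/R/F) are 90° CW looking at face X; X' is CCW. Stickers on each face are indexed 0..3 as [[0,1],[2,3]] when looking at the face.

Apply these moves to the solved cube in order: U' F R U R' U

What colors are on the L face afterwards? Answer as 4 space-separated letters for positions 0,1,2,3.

After move 1 (U'): U=WWWW F=OOGG R=GGRR B=RRBB L=BBOO
After move 2 (F): F=GOGO U=WWOB R=WGWR D=RGYY L=BYOY
After move 3 (R): R=WWRG U=WOOO F=GGGY D=RBYR B=BRWB
After move 4 (U): U=OWOO F=WWGY R=BRRG B=BYWB L=GGOY
After move 5 (R'): R=RGBR U=OWOB F=WWGO D=RWYY B=RYBB
After move 6 (U): U=OOBW F=RGGO R=RYBR B=GGBB L=WWOY
Query: L face = WWOY

Answer: W W O Y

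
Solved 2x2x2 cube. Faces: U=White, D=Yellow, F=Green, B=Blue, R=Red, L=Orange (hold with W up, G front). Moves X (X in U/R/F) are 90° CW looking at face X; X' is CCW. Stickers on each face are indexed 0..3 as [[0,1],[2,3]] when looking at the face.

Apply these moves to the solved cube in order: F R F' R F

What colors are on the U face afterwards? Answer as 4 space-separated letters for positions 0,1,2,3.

Answer: W Y O G

Derivation:
After move 1 (F): F=GGGG U=WWOO R=WRWR D=RRYY L=OYOY
After move 2 (R): R=WWRR U=WGOG F=GRGY D=RBYB B=OBWB
After move 3 (F'): F=RYGG U=WGWR R=BWRR D=YYYB L=OGOO
After move 4 (R): R=RBRW U=WYWG F=RYGB D=YWYO B=RBGB
After move 5 (F): F=GRBY U=WYOG R=WBGW D=RRYO L=OYOW
Query: U face = WYOG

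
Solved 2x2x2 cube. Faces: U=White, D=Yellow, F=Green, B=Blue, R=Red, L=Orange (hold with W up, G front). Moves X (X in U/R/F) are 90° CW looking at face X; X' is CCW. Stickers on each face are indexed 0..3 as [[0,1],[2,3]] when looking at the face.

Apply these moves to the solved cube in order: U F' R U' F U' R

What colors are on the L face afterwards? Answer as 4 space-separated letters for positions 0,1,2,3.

After move 1 (U): U=WWWW F=RRGG R=BBRR B=OOBB L=GGOO
After move 2 (F'): F=RGRG U=WWBR R=YBYR D=GOYY L=GWOW
After move 3 (R): R=YYRB U=WGBG F=RORY D=GBYO B=ROWB
After move 4 (U'): U=GGWB F=GWRY R=RORB B=YYWB L=ROOW
After move 5 (F): F=RGYW U=GGWO R=WOBB D=RRYO L=RGOB
After move 6 (U'): U=GOGW F=RGYW R=RGBB B=WOWB L=YYOB
After move 7 (R): R=BRBG U=GGGW F=RRYO D=RWYW B=WOOB
Query: L face = YYOB

Answer: Y Y O B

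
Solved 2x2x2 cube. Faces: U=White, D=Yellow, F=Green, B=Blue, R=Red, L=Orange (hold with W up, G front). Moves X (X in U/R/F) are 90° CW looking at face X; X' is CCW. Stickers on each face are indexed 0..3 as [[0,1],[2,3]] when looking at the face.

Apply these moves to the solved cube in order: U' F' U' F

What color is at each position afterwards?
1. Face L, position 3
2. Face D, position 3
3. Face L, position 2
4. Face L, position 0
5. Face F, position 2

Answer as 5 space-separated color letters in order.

Answer: O Y O R G

Derivation:
After move 1 (U'): U=WWWW F=OOGG R=GGRR B=RRBB L=BBOO
After move 2 (F'): F=OGOG U=WWGR R=YGYR D=BOYY L=BWOW
After move 3 (U'): U=WRWG F=BWOG R=OGYR B=YGBB L=RROW
After move 4 (F): F=OBGW U=WRWR R=WGGR D=YOYY L=RBOO
Query 1: L[3] = O
Query 2: D[3] = Y
Query 3: L[2] = O
Query 4: L[0] = R
Query 5: F[2] = G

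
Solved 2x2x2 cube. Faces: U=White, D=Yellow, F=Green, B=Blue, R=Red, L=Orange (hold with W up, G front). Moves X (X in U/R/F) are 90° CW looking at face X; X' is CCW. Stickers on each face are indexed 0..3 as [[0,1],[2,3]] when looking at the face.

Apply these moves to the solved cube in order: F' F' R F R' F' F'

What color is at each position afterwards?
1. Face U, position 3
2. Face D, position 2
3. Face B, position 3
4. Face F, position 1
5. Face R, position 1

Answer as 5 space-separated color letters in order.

Answer: R Y B Y R

Derivation:
After move 1 (F'): F=GGGG U=WWRR R=YRYR D=OOYY L=OWOW
After move 2 (F'): F=GGGG U=WWYY R=OROR D=WWYY L=OROR
After move 3 (R): R=OORR U=WGYG F=GWGY D=WBYB B=YBWB
After move 4 (F): F=GGYW U=WGRR R=YOGR D=ROYB L=OWOB
After move 5 (R'): R=ORYG U=WWRY F=GGYR D=RGYW B=BBOB
After move 6 (F'): F=GRGY U=WWOY R=GRRG D=WBYW L=OYOR
After move 7 (F'): F=RYGG U=WWGR R=BRWG D=YRYW L=OYOO
Query 1: U[3] = R
Query 2: D[2] = Y
Query 3: B[3] = B
Query 4: F[1] = Y
Query 5: R[1] = R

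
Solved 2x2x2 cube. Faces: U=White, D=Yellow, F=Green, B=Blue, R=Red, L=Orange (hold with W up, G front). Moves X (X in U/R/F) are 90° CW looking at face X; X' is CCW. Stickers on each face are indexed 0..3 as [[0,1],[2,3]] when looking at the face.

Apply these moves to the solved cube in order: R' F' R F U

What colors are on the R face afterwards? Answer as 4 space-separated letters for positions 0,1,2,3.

After move 1 (R'): R=RRRR U=WBWB F=GWGW D=YGYG B=YBYB
After move 2 (F'): F=WWGG U=WBRR R=GRYR D=OOYG L=OBOW
After move 3 (R): R=YGRR U=WWRG F=WOGG D=OYYY B=RBBB
After move 4 (F): F=GWGO U=WWWB R=RGGR D=RYYY L=OOOY
After move 5 (U): U=WWBW F=RGGO R=RBGR B=OOBB L=GWOY
Query: R face = RBGR

Answer: R B G R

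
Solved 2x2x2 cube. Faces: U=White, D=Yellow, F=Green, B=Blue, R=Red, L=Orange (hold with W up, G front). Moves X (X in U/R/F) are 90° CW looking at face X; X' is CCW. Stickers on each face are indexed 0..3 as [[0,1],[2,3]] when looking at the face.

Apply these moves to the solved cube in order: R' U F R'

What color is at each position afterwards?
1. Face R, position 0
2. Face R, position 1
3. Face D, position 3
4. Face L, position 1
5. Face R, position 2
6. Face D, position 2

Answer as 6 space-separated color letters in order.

Answer: B R R Y B Y

Derivation:
After move 1 (R'): R=RRRR U=WBWB F=GWGW D=YGYG B=YBYB
After move 2 (U): U=WWBB F=RRGW R=YBRR B=OOYB L=GWOO
After move 3 (F): F=GRWR U=WWOW R=BBBR D=RYYG L=GYOG
After move 4 (R'): R=BRBB U=WYOO F=GWWW D=RRYR B=GOYB
Query 1: R[0] = B
Query 2: R[1] = R
Query 3: D[3] = R
Query 4: L[1] = Y
Query 5: R[2] = B
Query 6: D[2] = Y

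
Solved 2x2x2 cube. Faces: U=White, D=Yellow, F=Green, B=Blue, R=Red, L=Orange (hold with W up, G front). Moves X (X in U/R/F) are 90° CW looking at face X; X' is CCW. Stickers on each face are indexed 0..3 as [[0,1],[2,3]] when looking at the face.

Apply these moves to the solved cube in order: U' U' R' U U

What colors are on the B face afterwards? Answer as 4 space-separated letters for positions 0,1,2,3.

After move 1 (U'): U=WWWW F=OOGG R=GGRR B=RRBB L=BBOO
After move 2 (U'): U=WWWW F=BBGG R=OORR B=GGBB L=RROO
After move 3 (R'): R=OROR U=WBWG F=BWGW D=YBYG B=YGYB
After move 4 (U): U=WWGB F=ORGW R=YGOR B=RRYB L=BWOO
After move 5 (U): U=GWBW F=YGGW R=RROR B=BWYB L=OROO
Query: B face = BWYB

Answer: B W Y B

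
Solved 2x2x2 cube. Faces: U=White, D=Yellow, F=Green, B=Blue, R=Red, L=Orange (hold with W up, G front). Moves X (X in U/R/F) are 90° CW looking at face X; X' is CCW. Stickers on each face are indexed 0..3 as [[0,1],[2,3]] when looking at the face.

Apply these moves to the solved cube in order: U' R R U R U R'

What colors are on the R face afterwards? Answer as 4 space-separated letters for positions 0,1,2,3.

After move 1 (U'): U=WWWW F=OOGG R=GGRR B=RRBB L=BBOO
After move 2 (R): R=RGRG U=WOWG F=OYGY D=YBYR B=WRWB
After move 3 (R): R=RRGG U=WYWY F=OBGR D=YWYW B=GROB
After move 4 (U): U=WWYY F=RRGR R=GRGG B=BBOB L=OBOO
After move 5 (R): R=GGGR U=WRYR F=RWGW D=YOYB B=YBWB
After move 6 (U): U=YWRR F=GGGW R=YBGR B=OBWB L=RWOO
After move 7 (R'): R=BRYG U=YWRO F=GWGR D=YGYW B=BBOB
Query: R face = BRYG

Answer: B R Y G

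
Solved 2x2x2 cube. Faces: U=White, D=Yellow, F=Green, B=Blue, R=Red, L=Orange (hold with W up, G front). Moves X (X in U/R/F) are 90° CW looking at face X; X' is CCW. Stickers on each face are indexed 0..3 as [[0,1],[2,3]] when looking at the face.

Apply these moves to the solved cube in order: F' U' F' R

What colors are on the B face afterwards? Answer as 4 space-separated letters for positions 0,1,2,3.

Answer: Y R R B

Derivation:
After move 1 (F'): F=GGGG U=WWRR R=YRYR D=OOYY L=OWOW
After move 2 (U'): U=WRWR F=OWGG R=GGYR B=YRBB L=BBOW
After move 3 (F'): F=WGOG U=WRGY R=OGOR D=BWYY L=BROW
After move 4 (R): R=OORG U=WGGG F=WWOY D=BBYY B=YRRB
Query: B face = YRRB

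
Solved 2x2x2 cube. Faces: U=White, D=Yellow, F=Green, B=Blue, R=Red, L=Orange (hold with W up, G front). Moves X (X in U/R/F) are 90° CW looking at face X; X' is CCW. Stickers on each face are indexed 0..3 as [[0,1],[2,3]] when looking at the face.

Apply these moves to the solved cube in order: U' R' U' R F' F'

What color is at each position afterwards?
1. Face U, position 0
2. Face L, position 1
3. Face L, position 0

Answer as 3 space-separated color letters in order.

Answer: B R Y

Derivation:
After move 1 (U'): U=WWWW F=OOGG R=GGRR B=RRBB L=BBOO
After move 2 (R'): R=GRGR U=WBWR F=OWGW D=YOYG B=YRYB
After move 3 (U'): U=BRWW F=BBGW R=OWGR B=GRYB L=YROO
After move 4 (R): R=GORW U=BBWW F=BOGG D=YYYG B=WRRB
After move 5 (F'): F=OGBG U=BBGR R=YOYW D=ROYG L=YWOW
After move 6 (F'): F=GGOB U=BBYY R=OORW D=WWYG L=YROG
Query 1: U[0] = B
Query 2: L[1] = R
Query 3: L[0] = Y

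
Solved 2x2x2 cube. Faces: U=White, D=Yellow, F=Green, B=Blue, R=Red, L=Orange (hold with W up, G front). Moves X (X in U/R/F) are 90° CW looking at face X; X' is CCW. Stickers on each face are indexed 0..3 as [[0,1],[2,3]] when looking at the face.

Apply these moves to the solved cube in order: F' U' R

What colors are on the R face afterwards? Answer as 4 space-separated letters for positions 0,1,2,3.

After move 1 (F'): F=GGGG U=WWRR R=YRYR D=OOYY L=OWOW
After move 2 (U'): U=WRWR F=OWGG R=GGYR B=YRBB L=BBOW
After move 3 (R): R=YGRG U=WWWG F=OOGY D=OBYY B=RRRB
Query: R face = YGRG

Answer: Y G R G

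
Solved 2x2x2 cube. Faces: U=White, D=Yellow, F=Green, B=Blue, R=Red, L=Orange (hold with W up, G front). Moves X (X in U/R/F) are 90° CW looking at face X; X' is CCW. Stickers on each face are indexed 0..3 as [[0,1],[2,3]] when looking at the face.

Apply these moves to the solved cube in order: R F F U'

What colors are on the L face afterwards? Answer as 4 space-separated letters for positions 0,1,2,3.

After move 1 (R): R=RRRR U=WGWG F=GYGY D=YBYB B=WBWB
After move 2 (F): F=GGYY U=WGOO R=WRGR D=RRYB L=OYOB
After move 3 (F): F=YGYG U=WGBY R=OROR D=GWYB L=OROR
After move 4 (U'): U=GYWB F=ORYG R=YGOR B=ORWB L=WBOR
Query: L face = WBOR

Answer: W B O R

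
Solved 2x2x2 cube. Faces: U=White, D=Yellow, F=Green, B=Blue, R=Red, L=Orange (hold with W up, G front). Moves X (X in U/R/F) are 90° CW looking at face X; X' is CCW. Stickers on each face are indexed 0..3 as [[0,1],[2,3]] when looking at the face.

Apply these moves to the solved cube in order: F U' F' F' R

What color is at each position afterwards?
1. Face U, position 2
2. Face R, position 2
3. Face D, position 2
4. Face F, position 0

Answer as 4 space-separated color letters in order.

Answer: R R Y G

Derivation:
After move 1 (F): F=GGGG U=WWOO R=WRWR D=RRYY L=OYOY
After move 2 (U'): U=WOWO F=OYGG R=GGWR B=WRBB L=BBOY
After move 3 (F'): F=YGOG U=WOGW R=RGRR D=BYYY L=BOOW
After move 4 (F'): F=GGYO U=WORR R=YGBR D=OWYY L=BWOG
After move 5 (R): R=BYRG U=WGRO F=GWYY D=OBYW B=RROB
Query 1: U[2] = R
Query 2: R[2] = R
Query 3: D[2] = Y
Query 4: F[0] = G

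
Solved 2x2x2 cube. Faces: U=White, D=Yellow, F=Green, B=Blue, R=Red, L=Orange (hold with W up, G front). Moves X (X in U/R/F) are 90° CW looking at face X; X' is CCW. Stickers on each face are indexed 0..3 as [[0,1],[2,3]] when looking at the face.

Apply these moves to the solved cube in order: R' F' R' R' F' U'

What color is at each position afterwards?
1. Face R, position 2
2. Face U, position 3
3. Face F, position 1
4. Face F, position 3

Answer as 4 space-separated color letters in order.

After move 1 (R'): R=RRRR U=WBWB F=GWGW D=YGYG B=YBYB
After move 2 (F'): F=WWGG U=WBRR R=GRYR D=OOYG L=OBOW
After move 3 (R'): R=RRGY U=WYRY F=WBGR D=OWYG B=GBOB
After move 4 (R'): R=RYRG U=WORG F=WYGY D=OBYR B=GBWB
After move 5 (F'): F=YYWG U=WORR R=BYOG D=BWYR L=OGOR
After move 6 (U'): U=ORWR F=OGWG R=YYOG B=BYWB L=GBOR
Query 1: R[2] = O
Query 2: U[3] = R
Query 3: F[1] = G
Query 4: F[3] = G

Answer: O R G G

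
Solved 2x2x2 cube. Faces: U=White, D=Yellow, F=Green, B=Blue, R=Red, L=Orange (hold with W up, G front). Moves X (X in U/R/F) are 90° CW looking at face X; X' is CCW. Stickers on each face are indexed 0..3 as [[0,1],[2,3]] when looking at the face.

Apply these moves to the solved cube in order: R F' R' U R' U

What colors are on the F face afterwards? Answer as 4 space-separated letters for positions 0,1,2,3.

After move 1 (R): R=RRRR U=WGWG F=GYGY D=YBYB B=WBWB
After move 2 (F'): F=YYGG U=WGRR R=BRYR D=OOYB L=OGOW
After move 3 (R'): R=RRBY U=WWRW F=YGGR D=OYYG B=BBOB
After move 4 (U): U=RWWW F=RRGR R=BBBY B=OGOB L=YGOW
After move 5 (R'): R=BYBB U=ROWO F=RWGW D=ORYR B=GGYB
After move 6 (U): U=WROO F=BYGW R=GGBB B=YGYB L=RWOW
Query: F face = BYGW

Answer: B Y G W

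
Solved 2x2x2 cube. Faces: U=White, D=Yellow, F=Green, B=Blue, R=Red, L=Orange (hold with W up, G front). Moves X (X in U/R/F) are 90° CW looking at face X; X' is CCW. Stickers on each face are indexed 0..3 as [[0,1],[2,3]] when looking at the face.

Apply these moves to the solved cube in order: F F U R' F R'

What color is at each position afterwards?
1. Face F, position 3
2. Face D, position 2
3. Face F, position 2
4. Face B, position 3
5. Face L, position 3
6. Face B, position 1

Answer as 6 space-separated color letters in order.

After move 1 (F): F=GGGG U=WWOO R=WRWR D=RRYY L=OYOY
After move 2 (F): F=GGGG U=WWYY R=OROR D=WWYY L=OROR
After move 3 (U): U=YWYW F=ORGG R=BBOR B=ORBB L=GGOR
After move 4 (R'): R=BRBO U=YBYO F=OWGW D=WRYG B=YRWB
After move 5 (F): F=GOWW U=YBRG R=YROO D=BBYG L=GWOR
After move 6 (R'): R=ROYO U=YWRY F=GBWG D=BOYW B=GRBB
Query 1: F[3] = G
Query 2: D[2] = Y
Query 3: F[2] = W
Query 4: B[3] = B
Query 5: L[3] = R
Query 6: B[1] = R

Answer: G Y W B R R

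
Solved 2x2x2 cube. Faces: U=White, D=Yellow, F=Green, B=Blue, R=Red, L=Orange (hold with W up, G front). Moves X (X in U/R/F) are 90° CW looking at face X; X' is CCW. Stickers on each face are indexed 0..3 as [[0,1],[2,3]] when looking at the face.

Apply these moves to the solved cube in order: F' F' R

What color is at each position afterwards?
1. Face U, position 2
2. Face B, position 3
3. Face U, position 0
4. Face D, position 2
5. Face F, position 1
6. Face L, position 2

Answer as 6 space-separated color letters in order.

After move 1 (F'): F=GGGG U=WWRR R=YRYR D=OOYY L=OWOW
After move 2 (F'): F=GGGG U=WWYY R=OROR D=WWYY L=OROR
After move 3 (R): R=OORR U=WGYG F=GWGY D=WBYB B=YBWB
Query 1: U[2] = Y
Query 2: B[3] = B
Query 3: U[0] = W
Query 4: D[2] = Y
Query 5: F[1] = W
Query 6: L[2] = O

Answer: Y B W Y W O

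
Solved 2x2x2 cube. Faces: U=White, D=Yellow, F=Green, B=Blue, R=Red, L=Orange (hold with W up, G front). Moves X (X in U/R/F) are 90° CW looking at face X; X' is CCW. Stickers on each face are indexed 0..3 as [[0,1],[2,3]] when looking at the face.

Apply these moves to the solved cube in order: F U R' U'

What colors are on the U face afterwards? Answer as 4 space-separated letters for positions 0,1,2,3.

After move 1 (F): F=GGGG U=WWOO R=WRWR D=RRYY L=OYOY
After move 2 (U): U=OWOW F=WRGG R=BBWR B=OYBB L=GGOY
After move 3 (R'): R=BRBW U=OBOO F=WWGW D=RRYG B=YYRB
After move 4 (U'): U=BOOO F=GGGW R=WWBW B=BRRB L=YYOY
Query: U face = BOOO

Answer: B O O O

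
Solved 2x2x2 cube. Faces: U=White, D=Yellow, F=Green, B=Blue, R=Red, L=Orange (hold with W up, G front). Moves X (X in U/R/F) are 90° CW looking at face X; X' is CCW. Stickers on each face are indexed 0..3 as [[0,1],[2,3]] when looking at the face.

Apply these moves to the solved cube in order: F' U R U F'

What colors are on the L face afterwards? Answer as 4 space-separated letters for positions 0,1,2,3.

Answer: Y R O G

Derivation:
After move 1 (F'): F=GGGG U=WWRR R=YRYR D=OOYY L=OWOW
After move 2 (U): U=RWRW F=YRGG R=BBYR B=OWBB L=GGOW
After move 3 (R): R=YBRB U=RRRG F=YOGY D=OBYO B=WWWB
After move 4 (U): U=RRGR F=YBGY R=WWRB B=GGWB L=YOOW
After move 5 (F'): F=BYYG U=RRWR R=BWOB D=OWYO L=YROG
Query: L face = YROG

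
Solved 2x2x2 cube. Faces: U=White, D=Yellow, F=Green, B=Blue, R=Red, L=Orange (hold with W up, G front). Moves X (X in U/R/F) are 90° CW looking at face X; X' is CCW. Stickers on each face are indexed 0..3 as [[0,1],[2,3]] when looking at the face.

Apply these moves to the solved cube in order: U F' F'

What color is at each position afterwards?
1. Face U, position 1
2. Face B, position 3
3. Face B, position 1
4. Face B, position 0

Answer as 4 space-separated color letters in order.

Answer: W B O O

Derivation:
After move 1 (U): U=WWWW F=RRGG R=BBRR B=OOBB L=GGOO
After move 2 (F'): F=RGRG U=WWBR R=YBYR D=GOYY L=GWOW
After move 3 (F'): F=GGRR U=WWYY R=OBGR D=WWYY L=GROB
Query 1: U[1] = W
Query 2: B[3] = B
Query 3: B[1] = O
Query 4: B[0] = O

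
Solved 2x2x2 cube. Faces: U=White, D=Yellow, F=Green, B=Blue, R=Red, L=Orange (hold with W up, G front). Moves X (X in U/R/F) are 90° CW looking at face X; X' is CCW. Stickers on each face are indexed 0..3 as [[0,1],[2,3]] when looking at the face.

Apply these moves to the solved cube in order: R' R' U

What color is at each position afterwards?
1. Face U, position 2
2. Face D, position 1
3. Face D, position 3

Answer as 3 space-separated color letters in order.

Answer: Y W W

Derivation:
After move 1 (R'): R=RRRR U=WBWB F=GWGW D=YGYG B=YBYB
After move 2 (R'): R=RRRR U=WYWY F=GBGB D=YWYW B=GBGB
After move 3 (U): U=WWYY F=RRGB R=GBRR B=OOGB L=GBOO
Query 1: U[2] = Y
Query 2: D[1] = W
Query 3: D[3] = W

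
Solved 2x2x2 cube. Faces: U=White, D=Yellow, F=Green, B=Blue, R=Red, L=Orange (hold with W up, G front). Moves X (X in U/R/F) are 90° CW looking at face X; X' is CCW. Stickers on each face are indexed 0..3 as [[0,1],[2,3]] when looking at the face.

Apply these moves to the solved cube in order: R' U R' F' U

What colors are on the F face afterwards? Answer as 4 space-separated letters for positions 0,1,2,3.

Answer: R R R G

Derivation:
After move 1 (R'): R=RRRR U=WBWB F=GWGW D=YGYG B=YBYB
After move 2 (U): U=WWBB F=RRGW R=YBRR B=OOYB L=GWOO
After move 3 (R'): R=BRYR U=WYBO F=RWGB D=YRYW B=GOGB
After move 4 (F'): F=WBRG U=WYBY R=RRYR D=WOYW L=GOOB
After move 5 (U): U=BWYY F=RRRG R=GOYR B=GOGB L=WBOB
Query: F face = RRRG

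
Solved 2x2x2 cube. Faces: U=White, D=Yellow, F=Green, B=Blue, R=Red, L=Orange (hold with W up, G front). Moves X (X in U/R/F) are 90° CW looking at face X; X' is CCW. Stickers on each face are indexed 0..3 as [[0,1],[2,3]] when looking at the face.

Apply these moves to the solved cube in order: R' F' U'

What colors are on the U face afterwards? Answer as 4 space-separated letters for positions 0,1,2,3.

After move 1 (R'): R=RRRR U=WBWB F=GWGW D=YGYG B=YBYB
After move 2 (F'): F=WWGG U=WBRR R=GRYR D=OOYG L=OBOW
After move 3 (U'): U=BRWR F=OBGG R=WWYR B=GRYB L=YBOW
Query: U face = BRWR

Answer: B R W R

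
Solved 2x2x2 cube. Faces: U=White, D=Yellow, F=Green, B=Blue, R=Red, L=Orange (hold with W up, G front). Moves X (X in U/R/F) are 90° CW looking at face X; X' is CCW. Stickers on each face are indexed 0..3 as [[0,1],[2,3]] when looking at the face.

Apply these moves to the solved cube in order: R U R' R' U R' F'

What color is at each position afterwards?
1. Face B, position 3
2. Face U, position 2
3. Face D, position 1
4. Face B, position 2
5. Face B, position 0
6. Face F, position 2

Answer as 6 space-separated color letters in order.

After move 1 (R): R=RRRR U=WGWG F=GYGY D=YBYB B=WBWB
After move 2 (U): U=WWGG F=RRGY R=WBRR B=OOWB L=GYOO
After move 3 (R'): R=BRWR U=WWGO F=RWGG D=YRYY B=BOBB
After move 4 (R'): R=RRBW U=WBGB F=RWGO D=YWYG B=YORB
After move 5 (U): U=GWBB F=RRGO R=YOBW B=GYRB L=RWOO
After move 6 (R'): R=OWYB U=GRBG F=RWGB D=YRYO B=GYWB
After move 7 (F'): F=WBRG U=GROY R=RWYB D=WOYO L=RGOB
Query 1: B[3] = B
Query 2: U[2] = O
Query 3: D[1] = O
Query 4: B[2] = W
Query 5: B[0] = G
Query 6: F[2] = R

Answer: B O O W G R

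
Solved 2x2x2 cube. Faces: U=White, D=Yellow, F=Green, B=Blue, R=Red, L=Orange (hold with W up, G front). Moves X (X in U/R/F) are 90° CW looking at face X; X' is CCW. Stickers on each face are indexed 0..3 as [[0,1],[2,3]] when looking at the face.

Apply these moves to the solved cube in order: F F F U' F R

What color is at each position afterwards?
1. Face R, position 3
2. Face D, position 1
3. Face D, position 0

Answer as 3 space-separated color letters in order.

Answer: G B Y

Derivation:
After move 1 (F): F=GGGG U=WWOO R=WRWR D=RRYY L=OYOY
After move 2 (F): F=GGGG U=WWYY R=OROR D=WWYY L=OROR
After move 3 (F): F=GGGG U=WWRR R=YRYR D=OOYY L=OWOW
After move 4 (U'): U=WRWR F=OWGG R=GGYR B=YRBB L=BBOW
After move 5 (F): F=GOGW U=WRWB R=WGRR D=YGYY L=BOOO
After move 6 (R): R=RWRG U=WOWW F=GGGY D=YBYY B=BRRB
Query 1: R[3] = G
Query 2: D[1] = B
Query 3: D[0] = Y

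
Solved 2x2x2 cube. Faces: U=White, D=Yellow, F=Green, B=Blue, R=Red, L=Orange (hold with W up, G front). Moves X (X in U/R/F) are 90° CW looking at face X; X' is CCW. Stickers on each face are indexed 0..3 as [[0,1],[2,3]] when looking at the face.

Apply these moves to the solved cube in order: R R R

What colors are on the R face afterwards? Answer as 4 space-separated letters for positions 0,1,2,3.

After move 1 (R): R=RRRR U=WGWG F=GYGY D=YBYB B=WBWB
After move 2 (R): R=RRRR U=WYWY F=GBGB D=YWYW B=GBGB
After move 3 (R): R=RRRR U=WBWB F=GWGW D=YGYG B=YBYB
Query: R face = RRRR

Answer: R R R R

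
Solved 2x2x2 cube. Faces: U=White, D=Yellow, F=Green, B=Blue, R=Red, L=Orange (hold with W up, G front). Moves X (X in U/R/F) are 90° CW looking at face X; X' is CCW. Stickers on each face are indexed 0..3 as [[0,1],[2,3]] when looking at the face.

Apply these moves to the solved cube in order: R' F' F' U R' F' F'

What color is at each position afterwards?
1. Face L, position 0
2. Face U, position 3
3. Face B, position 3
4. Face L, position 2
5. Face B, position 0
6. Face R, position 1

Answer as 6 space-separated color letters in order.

Answer: W B B O G R

Derivation:
After move 1 (R'): R=RRRR U=WBWB F=GWGW D=YGYG B=YBYB
After move 2 (F'): F=WWGG U=WBRR R=GRYR D=OOYG L=OBOW
After move 3 (F'): F=WGWG U=WBGY R=OROR D=BWYG L=OROR
After move 4 (U): U=GWYB F=ORWG R=YBOR B=ORYB L=WGOR
After move 5 (R'): R=BRYO U=GYYO F=OWWB D=BRYG B=GRWB
After move 6 (F'): F=WBOW U=GYBY R=RRBO D=GRYG L=WOOY
After move 7 (F'): F=BWWO U=GYRB R=RRGO D=OYYG L=WYOB
Query 1: L[0] = W
Query 2: U[3] = B
Query 3: B[3] = B
Query 4: L[2] = O
Query 5: B[0] = G
Query 6: R[1] = R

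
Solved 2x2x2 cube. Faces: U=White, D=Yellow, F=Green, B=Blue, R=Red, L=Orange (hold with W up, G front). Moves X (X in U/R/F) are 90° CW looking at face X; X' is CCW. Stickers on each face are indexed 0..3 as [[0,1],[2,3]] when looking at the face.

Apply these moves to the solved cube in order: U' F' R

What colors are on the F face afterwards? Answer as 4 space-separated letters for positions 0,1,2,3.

Answer: O O O Y

Derivation:
After move 1 (U'): U=WWWW F=OOGG R=GGRR B=RRBB L=BBOO
After move 2 (F'): F=OGOG U=WWGR R=YGYR D=BOYY L=BWOW
After move 3 (R): R=YYRG U=WGGG F=OOOY D=BBYR B=RRWB
Query: F face = OOOY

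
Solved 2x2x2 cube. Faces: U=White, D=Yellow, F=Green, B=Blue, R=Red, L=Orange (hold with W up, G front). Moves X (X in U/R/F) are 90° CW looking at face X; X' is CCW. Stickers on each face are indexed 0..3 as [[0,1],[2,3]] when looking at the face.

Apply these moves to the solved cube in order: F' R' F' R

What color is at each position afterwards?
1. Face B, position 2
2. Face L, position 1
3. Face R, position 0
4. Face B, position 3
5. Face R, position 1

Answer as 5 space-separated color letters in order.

Answer: B B O B G

Derivation:
After move 1 (F'): F=GGGG U=WWRR R=YRYR D=OOYY L=OWOW
After move 2 (R'): R=RRYY U=WBRB F=GWGR D=OGYG B=YBOB
After move 3 (F'): F=WRGG U=WBRY R=GROY D=WWYG L=OBOR
After move 4 (R): R=OGYR U=WRRG F=WWGG D=WOYY B=YBBB
Query 1: B[2] = B
Query 2: L[1] = B
Query 3: R[0] = O
Query 4: B[3] = B
Query 5: R[1] = G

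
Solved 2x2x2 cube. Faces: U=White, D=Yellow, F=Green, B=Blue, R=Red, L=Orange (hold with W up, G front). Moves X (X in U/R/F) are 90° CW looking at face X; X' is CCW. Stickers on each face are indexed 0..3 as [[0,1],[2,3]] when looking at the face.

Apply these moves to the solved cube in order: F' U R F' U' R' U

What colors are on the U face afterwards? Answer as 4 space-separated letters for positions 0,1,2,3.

After move 1 (F'): F=GGGG U=WWRR R=YRYR D=OOYY L=OWOW
After move 2 (U): U=RWRW F=YRGG R=BBYR B=OWBB L=GGOW
After move 3 (R): R=YBRB U=RRRG F=YOGY D=OBYO B=WWWB
After move 4 (F'): F=OYYG U=RRYR R=BBOB D=GWYO L=GGOR
After move 5 (U'): U=RRRY F=GGYG R=OYOB B=BBWB L=WWOR
After move 6 (R'): R=YBOO U=RWRB F=GRYY D=GGYG B=OBWB
After move 7 (U): U=RRBW F=YBYY R=OBOO B=WWWB L=GROR
Query: U face = RRBW

Answer: R R B W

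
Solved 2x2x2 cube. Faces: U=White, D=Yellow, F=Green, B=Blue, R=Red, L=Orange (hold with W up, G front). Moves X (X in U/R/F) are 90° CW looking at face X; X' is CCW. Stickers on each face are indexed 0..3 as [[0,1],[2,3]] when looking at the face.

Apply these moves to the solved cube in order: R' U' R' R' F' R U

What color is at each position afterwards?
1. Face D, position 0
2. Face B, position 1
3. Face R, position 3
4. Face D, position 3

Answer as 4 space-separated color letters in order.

After move 1 (R'): R=RRRR U=WBWB F=GWGW D=YGYG B=YBYB
After move 2 (U'): U=BBWW F=OOGW R=GWRR B=RRYB L=YBOO
After move 3 (R'): R=WRGR U=BYWR F=OBGW D=YOYW B=GRGB
After move 4 (R'): R=RRWG U=BGWG F=OYGR D=YBYW B=WROB
After move 5 (F'): F=YROG U=BGRW R=BRYG D=BOYW L=YGOW
After move 6 (R): R=YBGR U=BRRG F=YOOW D=BOYW B=WRGB
After move 7 (U): U=RBGR F=YBOW R=WRGR B=YGGB L=YOOW
Query 1: D[0] = B
Query 2: B[1] = G
Query 3: R[3] = R
Query 4: D[3] = W

Answer: B G R W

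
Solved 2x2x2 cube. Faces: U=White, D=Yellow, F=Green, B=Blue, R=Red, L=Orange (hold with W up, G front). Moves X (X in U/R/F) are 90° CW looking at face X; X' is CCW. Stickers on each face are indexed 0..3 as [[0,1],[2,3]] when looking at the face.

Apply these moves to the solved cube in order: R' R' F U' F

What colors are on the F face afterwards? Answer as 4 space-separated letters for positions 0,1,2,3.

Answer: B O B Y

Derivation:
After move 1 (R'): R=RRRR U=WBWB F=GWGW D=YGYG B=YBYB
After move 2 (R'): R=RRRR U=WYWY F=GBGB D=YWYW B=GBGB
After move 3 (F): F=GGBB U=WYOO R=WRYR D=RRYW L=OYOW
After move 4 (U'): U=YOWO F=OYBB R=GGYR B=WRGB L=GBOW
After move 5 (F): F=BOBY U=YOWB R=WGOR D=YGYW L=GROR
Query: F face = BOBY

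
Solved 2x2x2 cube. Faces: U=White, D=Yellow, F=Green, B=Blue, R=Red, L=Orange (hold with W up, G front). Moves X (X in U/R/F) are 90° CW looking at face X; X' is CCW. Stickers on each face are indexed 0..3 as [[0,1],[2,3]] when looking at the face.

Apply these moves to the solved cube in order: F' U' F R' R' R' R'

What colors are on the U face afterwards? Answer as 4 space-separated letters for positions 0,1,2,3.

Answer: W R W B

Derivation:
After move 1 (F'): F=GGGG U=WWRR R=YRYR D=OOYY L=OWOW
After move 2 (U'): U=WRWR F=OWGG R=GGYR B=YRBB L=BBOW
After move 3 (F): F=GOGW U=WRWB R=WGRR D=YGYY L=BOOO
After move 4 (R'): R=GRWR U=WBWY F=GRGB D=YOYW B=YRGB
After move 5 (R'): R=RRGW U=WGWY F=GBGY D=YRYB B=WROB
After move 6 (R'): R=RWRG U=WOWW F=GGGY D=YBYY B=BRRB
After move 7 (R'): R=WGRR U=WRWB F=GOGW D=YGYY B=YRBB
Query: U face = WRWB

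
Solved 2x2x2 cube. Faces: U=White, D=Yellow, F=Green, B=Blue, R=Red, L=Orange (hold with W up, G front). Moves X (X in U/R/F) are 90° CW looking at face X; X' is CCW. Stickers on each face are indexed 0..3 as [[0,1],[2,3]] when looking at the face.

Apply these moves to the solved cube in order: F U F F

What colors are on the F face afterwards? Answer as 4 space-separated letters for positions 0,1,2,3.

Answer: G G R W

Derivation:
After move 1 (F): F=GGGG U=WWOO R=WRWR D=RRYY L=OYOY
After move 2 (U): U=OWOW F=WRGG R=BBWR B=OYBB L=GGOY
After move 3 (F): F=GWGR U=OWYG R=OBWR D=WBYY L=GROR
After move 4 (F): F=GGRW U=OWRR R=YBGR D=WOYY L=GWOB
Query: F face = GGRW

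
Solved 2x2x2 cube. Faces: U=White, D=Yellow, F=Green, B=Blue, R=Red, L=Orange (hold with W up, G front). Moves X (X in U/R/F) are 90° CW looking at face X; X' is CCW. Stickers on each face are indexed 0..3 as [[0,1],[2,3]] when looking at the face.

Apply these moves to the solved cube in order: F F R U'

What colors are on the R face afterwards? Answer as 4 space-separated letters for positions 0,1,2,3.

Answer: G W R R

Derivation:
After move 1 (F): F=GGGG U=WWOO R=WRWR D=RRYY L=OYOY
After move 2 (F): F=GGGG U=WWYY R=OROR D=WWYY L=OROR
After move 3 (R): R=OORR U=WGYG F=GWGY D=WBYB B=YBWB
After move 4 (U'): U=GGWY F=ORGY R=GWRR B=OOWB L=YBOR
Query: R face = GWRR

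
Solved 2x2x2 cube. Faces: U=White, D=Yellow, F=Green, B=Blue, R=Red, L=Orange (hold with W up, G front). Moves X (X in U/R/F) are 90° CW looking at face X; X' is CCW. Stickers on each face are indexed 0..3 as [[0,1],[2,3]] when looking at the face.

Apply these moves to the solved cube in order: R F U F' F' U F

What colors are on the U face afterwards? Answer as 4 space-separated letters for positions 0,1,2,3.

Answer: R O W Y

Derivation:
After move 1 (R): R=RRRR U=WGWG F=GYGY D=YBYB B=WBWB
After move 2 (F): F=GGYY U=WGOO R=WRGR D=RRYB L=OYOB
After move 3 (U): U=OWOG F=WRYY R=WBGR B=OYWB L=GGOB
After move 4 (F'): F=RYWY U=OWWG R=RBRR D=GBYB L=GGOO
After move 5 (F'): F=YYRW U=OWRR R=BBGR D=GOYB L=GGOW
After move 6 (U): U=RORW F=BBRW R=OYGR B=GGWB L=YYOW
After move 7 (F): F=RBWB U=ROWY R=RYWR D=GOYB L=YGOO
Query: U face = ROWY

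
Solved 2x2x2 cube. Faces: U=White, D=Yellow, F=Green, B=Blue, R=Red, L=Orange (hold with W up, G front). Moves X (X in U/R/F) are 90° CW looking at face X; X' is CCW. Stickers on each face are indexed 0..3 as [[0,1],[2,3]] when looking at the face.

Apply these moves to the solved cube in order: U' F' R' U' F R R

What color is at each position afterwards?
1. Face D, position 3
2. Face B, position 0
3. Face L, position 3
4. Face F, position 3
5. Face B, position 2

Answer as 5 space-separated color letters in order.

Answer: R W G G B

Derivation:
After move 1 (U'): U=WWWW F=OOGG R=GGRR B=RRBB L=BBOO
After move 2 (F'): F=OGOG U=WWGR R=YGYR D=BOYY L=BWOW
After move 3 (R'): R=GRYY U=WBGR F=OWOR D=BGYG B=YROB
After move 4 (U'): U=BRWG F=BWOR R=OWYY B=GROB L=YROW
After move 5 (F): F=OBRW U=BRWR R=WWGY D=YOYG L=YBOG
After move 6 (R): R=GWYW U=BBWW F=OORG D=YOYG B=RRRB
After move 7 (R): R=YGWW U=BOWG F=OORG D=YRYR B=WRBB
Query 1: D[3] = R
Query 2: B[0] = W
Query 3: L[3] = G
Query 4: F[3] = G
Query 5: B[2] = B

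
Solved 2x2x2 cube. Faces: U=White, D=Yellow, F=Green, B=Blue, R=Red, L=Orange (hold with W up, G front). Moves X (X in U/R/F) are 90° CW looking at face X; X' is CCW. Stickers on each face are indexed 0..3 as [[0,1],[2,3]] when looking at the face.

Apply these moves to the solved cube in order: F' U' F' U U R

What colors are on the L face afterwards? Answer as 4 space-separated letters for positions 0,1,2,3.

Answer: O G O W

Derivation:
After move 1 (F'): F=GGGG U=WWRR R=YRYR D=OOYY L=OWOW
After move 2 (U'): U=WRWR F=OWGG R=GGYR B=YRBB L=BBOW
After move 3 (F'): F=WGOG U=WRGY R=OGOR D=BWYY L=BROW
After move 4 (U): U=GWYR F=OGOG R=YROR B=BRBB L=WGOW
After move 5 (U): U=YGRW F=YROG R=BROR B=WGBB L=OGOW
After move 6 (R): R=OBRR U=YRRG F=YWOY D=BBYW B=WGGB
Query: L face = OGOW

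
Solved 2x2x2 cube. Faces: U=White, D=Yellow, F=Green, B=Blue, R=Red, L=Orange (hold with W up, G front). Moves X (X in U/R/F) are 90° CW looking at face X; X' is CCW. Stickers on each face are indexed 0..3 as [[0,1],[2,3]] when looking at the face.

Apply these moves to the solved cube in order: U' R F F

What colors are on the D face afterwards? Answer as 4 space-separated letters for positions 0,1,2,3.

After move 1 (U'): U=WWWW F=OOGG R=GGRR B=RRBB L=BBOO
After move 2 (R): R=RGRG U=WOWG F=OYGY D=YBYR B=WRWB
After move 3 (F): F=GOYY U=WOOB R=WGGG D=RRYR L=BYOB
After move 4 (F): F=YGYO U=WOBY R=OGBG D=GWYR L=BROR
Query: D face = GWYR

Answer: G W Y R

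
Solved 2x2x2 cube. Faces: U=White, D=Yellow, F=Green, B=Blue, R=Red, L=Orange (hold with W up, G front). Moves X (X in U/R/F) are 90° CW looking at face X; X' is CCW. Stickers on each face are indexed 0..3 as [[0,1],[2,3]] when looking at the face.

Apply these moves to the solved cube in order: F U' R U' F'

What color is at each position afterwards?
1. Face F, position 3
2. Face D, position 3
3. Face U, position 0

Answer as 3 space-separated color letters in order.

After move 1 (F): F=GGGG U=WWOO R=WRWR D=RRYY L=OYOY
After move 2 (U'): U=WOWO F=OYGG R=GGWR B=WRBB L=BBOY
After move 3 (R): R=WGRG U=WYWG F=ORGY D=RBYW B=OROB
After move 4 (U'): U=YGWW F=BBGY R=ORRG B=WGOB L=OROY
After move 5 (F'): F=BYBG U=YGOR R=BRRG D=RYYW L=OWOW
Query 1: F[3] = G
Query 2: D[3] = W
Query 3: U[0] = Y

Answer: G W Y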